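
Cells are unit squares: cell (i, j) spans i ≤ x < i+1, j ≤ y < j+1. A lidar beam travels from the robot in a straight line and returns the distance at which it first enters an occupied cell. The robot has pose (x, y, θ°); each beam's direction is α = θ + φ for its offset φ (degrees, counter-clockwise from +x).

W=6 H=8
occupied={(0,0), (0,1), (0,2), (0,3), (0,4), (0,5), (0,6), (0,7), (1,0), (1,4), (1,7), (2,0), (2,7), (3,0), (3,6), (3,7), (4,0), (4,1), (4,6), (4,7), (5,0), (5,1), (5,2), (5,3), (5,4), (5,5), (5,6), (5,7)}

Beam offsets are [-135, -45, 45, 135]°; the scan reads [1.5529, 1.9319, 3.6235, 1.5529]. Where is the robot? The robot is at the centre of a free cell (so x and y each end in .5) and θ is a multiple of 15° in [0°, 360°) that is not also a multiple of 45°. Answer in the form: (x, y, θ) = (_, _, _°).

(x, y, θ) = (2.5, 2.5, 30°)

Candidates: 20 free-cell centres × 16 headings = 320 poses. Raycast each; keep the one whose scan matches to 4 dp.
  (1.5, 3.5, 210°): beam 1 = 0.5176 ≠ 1.5529 ✗
  (1.5, 1.5, 120°): beam 1 = 1.9319 ≠ 1.5529 ✗
  (3.5, 3.5, 60°): beam 1 = 1.9319 ≠ 1.5529 ✗
  (1.5, 3.5, 165°): beam 1 = 4.0415 ≠ 1.5529 ✗
  …
  (2.5, 2.5, 30°): r_1=1.5529, r_2=1.9319, r_3=3.6235, r_4=1.5529 — all match ✓
Unique over the lattice → pose = (2.5, 2.5, 30°).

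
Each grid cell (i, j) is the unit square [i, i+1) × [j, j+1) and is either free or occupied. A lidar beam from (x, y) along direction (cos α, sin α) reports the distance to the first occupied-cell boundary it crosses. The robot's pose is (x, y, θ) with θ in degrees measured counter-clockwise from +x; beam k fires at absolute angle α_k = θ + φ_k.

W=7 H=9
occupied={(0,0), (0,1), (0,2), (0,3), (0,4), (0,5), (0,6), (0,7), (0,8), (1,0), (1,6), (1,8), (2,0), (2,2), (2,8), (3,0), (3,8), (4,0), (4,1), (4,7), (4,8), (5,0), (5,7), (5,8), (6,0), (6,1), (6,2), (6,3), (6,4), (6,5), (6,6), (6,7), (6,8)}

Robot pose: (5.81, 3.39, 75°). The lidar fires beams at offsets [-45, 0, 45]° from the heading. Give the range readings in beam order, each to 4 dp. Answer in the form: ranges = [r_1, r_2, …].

ranges = [0.2194, 0.7341, 5.3232]

beam 1: φ=-45°, α=30°
  dir = (cos 30°, sin 30°) = (0.8660, 0.5000); from cell (5,3)
  next x-line at t=0.2194, next y-line at t=1.2200; Δt_x=1.1547, Δt_y=2.0000
    x: enter (6,3) at t=0.2194 ← occupied
  → r_1 = 0.2194
beam 2: φ=0°, α=75°
  dir = (cos 75°, sin 75°) = (0.2588, 0.9659); from cell (5,3)
  next x-line at t=0.7341, next y-line at t=0.6315; Δt_x=3.8637, Δt_y=1.0353
    y: enter (5,4) at t=0.6315
    x: enter (6,4) at t=0.7341 ← occupied
  → r_2 = 0.7341
beam 3: φ=45°, α=120°
  dir = (cos 120°, sin 120°) = (-0.5000, 0.8660); from cell (5,3)
  next x-line at t=1.6200, next y-line at t=0.7044; Δt_x=2.0000, Δt_y=1.1547
    y: enter (5,4) at t=0.7044
    x: enter (4,4) at t=1.6200
    y: enter (4,5) at t=1.8591
    y: enter (4,6) at t=3.0138
    x: enter (3,6) at t=3.6200
    y: enter (3,7) at t=4.1685
    y: enter (3,8) at t=5.3232 ← occupied
  → r_3 = 5.3232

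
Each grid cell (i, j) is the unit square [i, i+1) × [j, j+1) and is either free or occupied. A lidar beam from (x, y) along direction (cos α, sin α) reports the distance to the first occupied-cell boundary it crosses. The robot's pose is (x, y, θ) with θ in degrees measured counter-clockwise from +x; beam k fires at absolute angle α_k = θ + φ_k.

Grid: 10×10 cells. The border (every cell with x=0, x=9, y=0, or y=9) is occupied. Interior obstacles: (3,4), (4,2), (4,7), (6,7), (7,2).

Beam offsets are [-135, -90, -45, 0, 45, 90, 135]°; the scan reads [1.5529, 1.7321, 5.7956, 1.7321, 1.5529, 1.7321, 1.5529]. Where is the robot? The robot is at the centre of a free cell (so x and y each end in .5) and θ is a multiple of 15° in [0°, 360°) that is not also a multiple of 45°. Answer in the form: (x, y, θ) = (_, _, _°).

Candidates: 59 free-cell centres × 16 headings = 944 poses. Raycast each; keep the one whose scan matches to 4 dp.
  (5.5, 3.5, 300°): beam 1 = 1.9319 ≠ 1.5529 ✗
  (2.5, 7.5, 105°): beam 1 = 7.5056 ≠ 1.5529 ✗
  (2.5, 6.5, 210°): beam 1 = 2.5882 ≠ 1.5529 ✗
  …
  (2.5, 2.5, 150°): r_1=1.5529, r_2=1.7321, r_3=5.7956, r_4=1.7321, r_5=1.5529, r_6=1.7321, r_7=1.5529 — all match ✓
No second candidate reproduces the full scan.

(x, y, θ) = (2.5, 2.5, 150°)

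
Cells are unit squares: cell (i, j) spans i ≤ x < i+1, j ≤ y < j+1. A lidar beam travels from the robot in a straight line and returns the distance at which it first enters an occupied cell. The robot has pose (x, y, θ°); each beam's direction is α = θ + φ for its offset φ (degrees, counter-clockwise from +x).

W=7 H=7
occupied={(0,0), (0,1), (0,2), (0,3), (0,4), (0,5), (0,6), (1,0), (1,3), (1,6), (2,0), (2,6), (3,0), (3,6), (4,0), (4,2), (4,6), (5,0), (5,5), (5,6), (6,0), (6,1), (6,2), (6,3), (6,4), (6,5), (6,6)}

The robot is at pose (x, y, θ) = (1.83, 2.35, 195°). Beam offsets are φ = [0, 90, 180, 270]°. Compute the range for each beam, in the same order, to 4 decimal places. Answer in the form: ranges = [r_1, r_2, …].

ranges = [0.8593, 1.3976, 2.2465, 0.6729]

beam 1: φ=0°, α=195°
  dir = (cos 195°, sin 195°) = (-0.9659, -0.2588); from cell (1,2)
  next x-line at t=0.8593, next y-line at t=1.3523; Δt_x=1.0353, Δt_y=3.8637
    x: enter (0,2) at t=0.8593 ← occupied
  → r_1 = 0.8593
beam 2: φ=90°, α=285°
  dir = (cos 285°, sin 285°) = (0.2588, -0.9659); from cell (1,2)
  next x-line at t=0.6568, next y-line at t=0.3623; Δt_x=3.8637, Δt_y=1.0353
    y: enter (1,1) at t=0.3623
    x: enter (2,1) at t=0.6568
    y: enter (2,0) at t=1.3976 ← occupied
  → r_2 = 1.3976
beam 3: φ=180°, α=15°
  dir = (cos 15°, sin 15°) = (0.9659, 0.2588); from cell (1,2)
  next x-line at t=0.1760, next y-line at t=2.5114; Δt_x=1.0353, Δt_y=3.8637
    x: enter (2,2) at t=0.1760
    x: enter (3,2) at t=1.2113
    x: enter (4,2) at t=2.2465 ← occupied
  → r_3 = 2.2465
beam 4: φ=270°, α=105°
  dir = (cos 105°, sin 105°) = (-0.2588, 0.9659); from cell (1,2)
  next x-line at t=3.2069, next y-line at t=0.6729; Δt_x=3.8637, Δt_y=1.0353
    y: enter (1,3) at t=0.6729 ← occupied
  → r_4 = 0.6729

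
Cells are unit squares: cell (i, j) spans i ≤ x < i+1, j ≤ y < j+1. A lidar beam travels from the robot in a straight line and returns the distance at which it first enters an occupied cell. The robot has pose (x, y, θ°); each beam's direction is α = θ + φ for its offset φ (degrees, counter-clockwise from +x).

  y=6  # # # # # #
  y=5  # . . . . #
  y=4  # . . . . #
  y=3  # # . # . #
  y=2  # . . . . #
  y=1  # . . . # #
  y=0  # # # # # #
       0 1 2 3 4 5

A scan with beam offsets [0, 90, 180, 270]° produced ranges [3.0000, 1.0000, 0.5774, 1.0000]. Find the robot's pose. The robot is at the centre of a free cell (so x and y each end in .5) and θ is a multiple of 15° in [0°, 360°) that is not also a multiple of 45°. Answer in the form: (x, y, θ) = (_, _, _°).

(x, y, θ) = (4.5, 4.5, 150°)

Candidates: 17 free-cell centres × 16 headings = 272 poses. Raycast each; keep the one whose scan matches to 4 dp.
  (3.5, 1.5, 150°): beam 1 = 2.8868 ≠ 3.0000 ✗
  (2.5, 3.5, 255°): beam 1 = 2.5882 ≠ 3.0000 ✗
  (4.5, 3.5, 150°): beam 1 = 0.5774 ≠ 3.0000 ✗
  …
  (4.5, 4.5, 150°): r_1=3.0000, r_2=1.0000, r_3=0.5774, r_4=1.0000 — all match ✓
Only this pose fits every beam.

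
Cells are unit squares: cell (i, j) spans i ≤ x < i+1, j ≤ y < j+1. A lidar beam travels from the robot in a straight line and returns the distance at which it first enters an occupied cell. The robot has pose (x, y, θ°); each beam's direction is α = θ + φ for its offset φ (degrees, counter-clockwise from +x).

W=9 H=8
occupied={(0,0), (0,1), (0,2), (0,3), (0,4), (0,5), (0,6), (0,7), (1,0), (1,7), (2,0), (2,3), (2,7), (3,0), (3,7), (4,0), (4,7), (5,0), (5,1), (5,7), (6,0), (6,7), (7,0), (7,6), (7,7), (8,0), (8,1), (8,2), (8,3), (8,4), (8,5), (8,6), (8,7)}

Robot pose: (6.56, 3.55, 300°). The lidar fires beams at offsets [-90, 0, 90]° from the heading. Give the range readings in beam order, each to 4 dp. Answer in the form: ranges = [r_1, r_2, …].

beam 1: φ=-90°, α=210°
  dir = (cos 210°, sin 210°) = (-0.8660, -0.5000); from cell (6,3)
  next x-line at t=0.6466, next y-line at t=1.1000; Δt_x=1.1547, Δt_y=2.0000
    x: enter (5,3) at t=0.6466
    y: enter (5,2) at t=1.1000
    x: enter (4,2) at t=1.8013
    x: enter (3,2) at t=2.9560
    y: enter (3,1) at t=3.1000
    x: enter (2,1) at t=4.1107
    y: enter (2,0) at t=5.1000 ← occupied
  → r_1 = 5.1000
beam 2: φ=0°, α=300°
  dir = (cos 300°, sin 300°) = (0.5000, -0.8660); from cell (6,3)
  next x-line at t=0.8800, next y-line at t=0.6351; Δt_x=2.0000, Δt_y=1.1547
    y: enter (6,2) at t=0.6351
    x: enter (7,2) at t=0.8800
    y: enter (7,1) at t=1.7898
    x: enter (8,1) at t=2.8800 ← occupied
  → r_2 = 2.8800
beam 3: φ=90°, α=30°
  dir = (cos 30°, sin 30°) = (0.8660, 0.5000); from cell (6,3)
  next x-line at t=0.5081, next y-line at t=0.9000; Δt_x=1.1547, Δt_y=2.0000
    x: enter (7,3) at t=0.5081
    y: enter (7,4) at t=0.9000
    x: enter (8,4) at t=1.6628 ← occupied
  → r_3 = 1.6628

ranges = [5.1000, 2.8800, 1.6628]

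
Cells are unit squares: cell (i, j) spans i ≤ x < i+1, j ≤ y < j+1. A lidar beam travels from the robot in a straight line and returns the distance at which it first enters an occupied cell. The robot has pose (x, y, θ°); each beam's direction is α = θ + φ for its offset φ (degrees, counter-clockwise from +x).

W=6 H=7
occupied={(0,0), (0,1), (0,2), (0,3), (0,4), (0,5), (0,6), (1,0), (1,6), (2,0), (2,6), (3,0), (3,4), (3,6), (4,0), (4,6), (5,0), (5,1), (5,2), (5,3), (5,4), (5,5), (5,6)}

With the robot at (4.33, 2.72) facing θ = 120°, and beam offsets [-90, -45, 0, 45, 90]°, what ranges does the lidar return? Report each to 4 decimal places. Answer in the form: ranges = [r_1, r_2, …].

beam 1: φ=-90°, α=30°
  direction (0.8660, 0.5000); cell (4,2); t to first gridline: x 0.7736, y 0.5600 (then +1.1547 / +2.0000)
    (4,3) via y @ 0.5600
    (5,3) via x @ 0.7736  # hit
  → r_1 = 0.7736
beam 2: φ=-45°, α=75°
  direction (0.2588, 0.9659); cell (4,2); t to first gridline: x 2.5887, y 0.2899 (then +3.8637 / +1.0353)
    (4,3) via y @ 0.2899
    (4,4) via y @ 1.3252
    (4,5) via y @ 2.3604
    (5,5) via x @ 2.5887  # hit
  → r_2 = 2.5887
beam 3: φ=0°, α=120°
  direction (-0.5000, 0.8660); cell (4,2); t to first gridline: x 0.6600, y 0.3233 (then +2.0000 / +1.1547)
    (4,3) via y @ 0.3233
    (3,3) via x @ 0.6600
    (3,4) via y @ 1.4780  # hit
  → r_3 = 1.4780
beam 4: φ=45°, α=165°
  direction (-0.9659, 0.2588); cell (4,2); t to first gridline: x 0.3416, y 1.0818 (then +1.0353 / +3.8637)
    (3,2) via x @ 0.3416
    (3,3) via y @ 1.0818
    (2,3) via x @ 1.3769
    (1,3) via x @ 2.4122
    (0,3) via x @ 3.4475  # hit
  → r_4 = 3.4475
beam 5: φ=90°, α=210°
  direction (-0.8660, -0.5000); cell (4,2); t to first gridline: x 0.3811, y 1.4400 (then +1.1547 / +2.0000)
    (3,2) via x @ 0.3811
    (3,1) via y @ 1.4400
    (2,1) via x @ 1.5358
    (1,1) via x @ 2.6905
    (1,0) via y @ 3.4400  # hit
  → r_5 = 3.4400

ranges = [0.7736, 2.5887, 1.4780, 3.4475, 3.4400]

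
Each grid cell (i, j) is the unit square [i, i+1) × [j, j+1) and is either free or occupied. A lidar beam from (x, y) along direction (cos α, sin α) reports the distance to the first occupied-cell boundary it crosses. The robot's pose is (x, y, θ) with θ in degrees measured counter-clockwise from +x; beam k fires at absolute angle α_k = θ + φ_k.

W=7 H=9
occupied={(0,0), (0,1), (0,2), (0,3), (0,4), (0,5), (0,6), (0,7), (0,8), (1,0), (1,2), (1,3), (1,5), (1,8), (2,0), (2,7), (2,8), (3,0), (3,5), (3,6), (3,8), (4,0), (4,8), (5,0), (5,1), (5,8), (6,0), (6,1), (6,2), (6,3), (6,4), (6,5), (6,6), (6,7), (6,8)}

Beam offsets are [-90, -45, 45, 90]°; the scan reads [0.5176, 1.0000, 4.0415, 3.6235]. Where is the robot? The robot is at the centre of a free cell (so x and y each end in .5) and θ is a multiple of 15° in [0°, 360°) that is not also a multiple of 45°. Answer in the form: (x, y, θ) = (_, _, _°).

Enumerate (i+0.5, j+0.5, θ) over the 28 free cells and 16 admissible headings. For each, cast all 4 beams and compare to the given ranges.
  (5.5, 5.5, 105°): beam 3 = 1.7321 ≠ 4.0415 ✗
  (4.5, 3.5, 195°): beam 1 = 1.9319 ≠ 0.5176 ✗
  (4.5, 2.5, 300°): beam 1 = 3.0000 ≠ 0.5176 ✗
  …
  (5.5, 3.5, 105°): r_1=0.5176, r_2=1.0000, r_3=4.0415, r_4=3.6235 — all match ✓
Unique over the lattice → pose = (5.5, 3.5, 105°).

(x, y, θ) = (5.5, 3.5, 105°)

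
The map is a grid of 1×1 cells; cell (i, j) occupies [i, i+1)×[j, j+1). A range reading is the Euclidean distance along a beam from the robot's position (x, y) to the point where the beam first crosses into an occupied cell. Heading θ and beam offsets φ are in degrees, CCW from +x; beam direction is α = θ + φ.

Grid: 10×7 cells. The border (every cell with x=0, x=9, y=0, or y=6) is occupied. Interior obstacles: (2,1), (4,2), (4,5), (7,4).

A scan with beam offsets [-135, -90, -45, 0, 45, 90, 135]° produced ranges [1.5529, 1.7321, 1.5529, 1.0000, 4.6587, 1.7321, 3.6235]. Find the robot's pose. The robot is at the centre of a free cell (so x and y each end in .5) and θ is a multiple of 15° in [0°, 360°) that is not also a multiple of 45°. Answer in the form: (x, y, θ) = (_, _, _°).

(x, y, θ) = (5.5, 4.5, 150°)

Enumerate (i+0.5, j+0.5, θ) over the 36 free cells and 16 admissible headings. For each, cast all 7 beams and compare to the given ranges.
  (2.5, 3.5, 300°): beam 4 = 2.8868 ≠ 1.0000 ✗
  (1.5, 3.5, 105°): beam 1 = 2.8868 ≠ 1.5529 ✗
  (1.5, 4.5, 345°): beam 1 = 0.5774 ≠ 1.5529 ✗
  (1.5, 5.5, 165°): beam 1 = 1.0000 ≠ 1.5529 ✗
  …
  (5.5, 4.5, 150°): r_1=1.5529, r_2=1.7321, r_3=1.5529, r_4=1.0000, r_5=4.6587, r_6=1.7321, r_7=3.6235 — all match ✓
No second candidate reproduces the full scan.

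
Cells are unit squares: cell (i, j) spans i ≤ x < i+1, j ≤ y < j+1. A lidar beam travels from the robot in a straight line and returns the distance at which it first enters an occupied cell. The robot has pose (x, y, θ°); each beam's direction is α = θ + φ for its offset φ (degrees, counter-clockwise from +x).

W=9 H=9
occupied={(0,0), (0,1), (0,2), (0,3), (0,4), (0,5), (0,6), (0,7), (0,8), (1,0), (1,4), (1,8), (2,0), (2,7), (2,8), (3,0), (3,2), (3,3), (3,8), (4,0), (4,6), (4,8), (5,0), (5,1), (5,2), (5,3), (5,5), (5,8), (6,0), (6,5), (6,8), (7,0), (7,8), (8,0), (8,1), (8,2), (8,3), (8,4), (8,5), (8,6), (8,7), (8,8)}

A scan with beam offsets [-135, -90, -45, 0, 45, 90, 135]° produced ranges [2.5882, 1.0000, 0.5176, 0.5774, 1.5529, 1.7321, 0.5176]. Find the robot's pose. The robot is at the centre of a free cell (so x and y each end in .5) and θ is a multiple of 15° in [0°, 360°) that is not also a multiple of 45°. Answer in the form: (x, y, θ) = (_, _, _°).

Candidates: 39 free-cell centres × 16 headings = 624 poses. Raycast each; keep the one whose scan matches to 4 dp.
  (3.5, 4.5, 150°): beam 1 = 1.9319 ≠ 2.5882 ✗
  (5.5, 4.5, 30°): beam 1 = 0.5176 ≠ 2.5882 ✗
  (2.5, 5.5, 150°): beam 1 = 1.9319 ≠ 2.5882 ✗
  (2.5, 1.5, 210°): beam 1 = 1.9319 ≠ 2.5882 ✗
  (4.5, 3.5, 15°): beam 1 = 1.0000 ≠ 2.5882 ✗
  …
  (3.5, 1.5, 300°): r_1=2.5882, r_2=1.0000, r_3=0.5176, r_4=0.5774, r_5=1.5529, r_6=1.7321, r_7=0.5176 — all match ✓
Only this pose fits every beam.

(x, y, θ) = (3.5, 1.5, 300°)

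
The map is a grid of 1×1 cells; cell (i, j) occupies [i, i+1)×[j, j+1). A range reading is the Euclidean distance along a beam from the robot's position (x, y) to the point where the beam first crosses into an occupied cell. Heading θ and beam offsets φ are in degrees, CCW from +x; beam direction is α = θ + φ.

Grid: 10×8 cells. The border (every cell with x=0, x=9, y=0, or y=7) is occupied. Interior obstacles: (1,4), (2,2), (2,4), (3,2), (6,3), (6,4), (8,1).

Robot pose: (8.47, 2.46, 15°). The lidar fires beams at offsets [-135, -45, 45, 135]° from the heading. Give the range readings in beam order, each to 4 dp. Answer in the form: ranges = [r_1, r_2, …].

beam 1: φ=-135°, α=240°
  d=(-0.5000,-0.8660)  start (8,2)  tX=0.9400 tY=0.5312  stride 1/|dx|=2.0000 1/|dy|=1.1547
    cross y-line → (8,1), t=0.5312 (wall)
  → r_1 = 0.5312
beam 2: φ=-45°, α=330°
  d=(0.8660,-0.5000)  start (8,2)  tX=0.6120 tY=0.9200  stride 1/|dx|=1.1547 1/|dy|=2.0000
    cross x-line → (9,2), t=0.6120 (wall)
  → r_2 = 0.6120
beam 3: φ=45°, α=60°
  d=(0.5000,0.8660)  start (8,2)  tX=1.0600 tY=0.6235  stride 1/|dx|=2.0000 1/|dy|=1.1547
    cross y-line → (8,3), t=0.6235
    cross x-line → (9,3), t=1.0600 (wall)
  → r_3 = 1.0600
beam 4: φ=135°, α=150°
  d=(-0.8660,0.5000)  start (8,2)  tX=0.5427 tY=1.0800  stride 1/|dx|=1.1547 1/|dy|=2.0000
    cross x-line → (7,2), t=0.5427
    cross y-line → (7,3), t=1.0800
    cross x-line → (6,3), t=1.6974 (wall)
  → r_4 = 1.6974

ranges = [0.5312, 0.6120, 1.0600, 1.6974]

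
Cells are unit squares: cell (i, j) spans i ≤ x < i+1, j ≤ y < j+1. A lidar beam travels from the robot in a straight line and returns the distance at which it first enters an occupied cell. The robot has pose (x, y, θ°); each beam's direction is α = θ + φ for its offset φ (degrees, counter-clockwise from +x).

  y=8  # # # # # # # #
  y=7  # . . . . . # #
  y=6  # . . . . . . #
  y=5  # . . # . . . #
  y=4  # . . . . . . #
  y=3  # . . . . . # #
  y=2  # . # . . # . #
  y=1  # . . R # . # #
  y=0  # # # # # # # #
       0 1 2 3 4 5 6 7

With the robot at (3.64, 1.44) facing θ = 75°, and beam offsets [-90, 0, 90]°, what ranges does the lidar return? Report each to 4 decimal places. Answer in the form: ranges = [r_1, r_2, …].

beam 1: φ=-90°, α=345°
  dir = (cos 345°, sin 345°) = (0.9659, -0.2588); from cell (3,1)
  next x-line at t=0.3727, next y-line at t=1.7000; Δt_x=1.0353, Δt_y=3.8637
    x: enter (4,1) at t=0.3727 ← occupied
  → r_1 = 0.3727
beam 2: φ=0°, α=75°
  dir = (cos 75°, sin 75°) = (0.2588, 0.9659); from cell (3,1)
  next x-line at t=1.3909, next y-line at t=0.5798; Δt_x=3.8637, Δt_y=1.0353
    y: enter (3,2) at t=0.5798
    x: enter (4,2) at t=1.3909
    y: enter (4,3) at t=1.6150
    y: enter (4,4) at t=2.6503
    y: enter (4,5) at t=3.6856
    y: enter (4,6) at t=4.7209
    x: enter (5,6) at t=5.2546
    y: enter (5,7) at t=5.7561
    y: enter (5,8) at t=6.7914 ← occupied
  → r_2 = 6.7914
beam 3: φ=90°, α=165°
  dir = (cos 165°, sin 165°) = (-0.9659, 0.2588); from cell (3,1)
  next x-line at t=0.6626, next y-line at t=2.1637; Δt_x=1.0353, Δt_y=3.8637
    x: enter (2,1) at t=0.6626
    x: enter (1,1) at t=1.6979
    y: enter (1,2) at t=2.1637
    x: enter (0,2) at t=2.7331 ← occupied
  → r_3 = 2.7331

ranges = [0.3727, 6.7914, 2.7331]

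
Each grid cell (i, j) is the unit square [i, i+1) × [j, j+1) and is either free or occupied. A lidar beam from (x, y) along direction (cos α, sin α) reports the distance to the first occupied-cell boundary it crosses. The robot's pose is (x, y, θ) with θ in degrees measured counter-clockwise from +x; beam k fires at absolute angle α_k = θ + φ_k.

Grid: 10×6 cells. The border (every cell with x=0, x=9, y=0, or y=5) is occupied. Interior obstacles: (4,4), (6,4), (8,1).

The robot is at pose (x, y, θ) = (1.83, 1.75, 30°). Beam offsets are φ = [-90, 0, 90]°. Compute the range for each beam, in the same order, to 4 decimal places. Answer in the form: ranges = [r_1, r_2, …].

beam 1: φ=-90°, α=300°
  d=(0.5000,-0.8660)  start (1,1)  tX=0.3400 tY=0.8660  stride 1/|dx|=2.0000 1/|dy|=1.1547
    cross x-line → (2,1), t=0.3400
    cross y-line → (2,0), t=0.8660 (wall)
  → r_1 = 0.8660
beam 2: φ=0°, α=30°
  d=(0.8660,0.5000)  start (1,1)  tX=0.1963 tY=0.5000  stride 1/|dx|=1.1547 1/|dy|=2.0000
    cross x-line → (2,1), t=0.1963
    cross y-line → (2,2), t=0.5000
    cross x-line → (3,2), t=1.3510
    cross y-line → (3,3), t=2.5000
    cross x-line → (4,3), t=2.5057
    cross x-line → (5,3), t=3.6604
    cross y-line → (5,4), t=4.5000
    cross x-line → (6,4), t=4.8151 (wall)
  → r_2 = 4.8151
beam 3: φ=90°, α=120°
  d=(-0.5000,0.8660)  start (1,1)  tX=1.6600 tY=0.2887  stride 1/|dx|=2.0000 1/|dy|=1.1547
    cross y-line → (1,2), t=0.2887
    cross y-line → (1,3), t=1.4434
    cross x-line → (0,3), t=1.6600 (wall)
  → r_3 = 1.6600

ranges = [0.8660, 4.8151, 1.6600]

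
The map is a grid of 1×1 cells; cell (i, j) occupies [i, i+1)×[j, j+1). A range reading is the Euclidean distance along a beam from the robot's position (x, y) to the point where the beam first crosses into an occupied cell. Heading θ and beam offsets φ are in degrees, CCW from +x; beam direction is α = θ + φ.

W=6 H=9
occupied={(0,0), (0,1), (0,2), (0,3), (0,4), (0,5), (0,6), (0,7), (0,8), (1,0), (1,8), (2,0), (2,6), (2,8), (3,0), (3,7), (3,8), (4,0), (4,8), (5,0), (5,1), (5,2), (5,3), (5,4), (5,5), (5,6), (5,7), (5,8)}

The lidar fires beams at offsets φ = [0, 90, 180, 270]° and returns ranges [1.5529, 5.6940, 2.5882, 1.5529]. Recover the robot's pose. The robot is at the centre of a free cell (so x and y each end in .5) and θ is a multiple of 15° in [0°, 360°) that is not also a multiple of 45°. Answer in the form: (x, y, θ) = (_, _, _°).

(x, y, θ) = (3.5, 2.5, 345°)

The pose lattice has 26·16 = 416 candidates. Test each by forward raycasting.
  (2.5, 1.5, 330°): beam 1 = 1.0000 ≠ 1.5529 ✗
  (2.5, 5.5, 60°): beam 1 = 0.5774 ≠ 1.5529 ✗
  (1.5, 4.5, 30°): beam 1 = 4.0415 ≠ 1.5529 ✗
  (4.5, 7.5, 15°): beam 1 = 0.5176 ≠ 1.5529 ✗
  …
  (3.5, 2.5, 345°): r_1=1.5529, r_2=5.6940, r_3=2.5882, r_4=1.5529 — all match ✓
Only this pose fits every beam.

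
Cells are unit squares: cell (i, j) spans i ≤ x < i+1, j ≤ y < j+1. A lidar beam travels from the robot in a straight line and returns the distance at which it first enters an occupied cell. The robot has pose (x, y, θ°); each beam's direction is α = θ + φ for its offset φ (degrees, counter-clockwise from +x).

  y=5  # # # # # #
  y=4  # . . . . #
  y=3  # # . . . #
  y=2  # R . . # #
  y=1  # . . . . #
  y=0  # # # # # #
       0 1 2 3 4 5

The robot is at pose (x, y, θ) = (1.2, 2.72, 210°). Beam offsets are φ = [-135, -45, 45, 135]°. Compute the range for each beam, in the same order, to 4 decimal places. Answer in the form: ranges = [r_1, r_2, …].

ranges = [0.2899, 0.2071, 0.7727, 3.9340]

beam 1: φ=-135°, α=75°
  cosα=0.2588 sinα=0.9659 | (1,2) | tMaxX 3.0910 tMaxY 0.2899 | tΔX 3.8637 tΔY 1.0353
    t=0.2899 [y] (1,3) — stop
  → r_1 = 0.2899
beam 2: φ=-45°, α=165°
  cosα=-0.9659 sinα=0.2588 | (1,2) | tMaxX 0.2071 tMaxY 1.0818 | tΔX 1.0353 tΔY 3.8637
    t=0.2071 [x] (0,2) — stop
  → r_2 = 0.2071
beam 3: φ=45°, α=255°
  cosα=-0.2588 sinα=-0.9659 | (1,2) | tMaxX 0.7727 tMaxY 0.7454 | tΔX 3.8637 tΔY 1.0353
    t=0.7454 [y] (1,1)
    t=0.7727 [x] (0,1) — stop
  → r_3 = 0.7727
beam 4: φ=135°, α=345°
  cosα=0.9659 sinα=-0.2588 | (1,2) | tMaxX 0.8282 tMaxY 2.7819 | tΔX 1.0353 tΔY 3.8637
    t=0.8282 [x] (2,2)
    t=1.8635 [x] (3,2)
    t=2.7819 [y] (3,1)
    t=2.8988 [x] (4,1)
    t=3.9340 [x] (5,1) — stop
  → r_4 = 3.9340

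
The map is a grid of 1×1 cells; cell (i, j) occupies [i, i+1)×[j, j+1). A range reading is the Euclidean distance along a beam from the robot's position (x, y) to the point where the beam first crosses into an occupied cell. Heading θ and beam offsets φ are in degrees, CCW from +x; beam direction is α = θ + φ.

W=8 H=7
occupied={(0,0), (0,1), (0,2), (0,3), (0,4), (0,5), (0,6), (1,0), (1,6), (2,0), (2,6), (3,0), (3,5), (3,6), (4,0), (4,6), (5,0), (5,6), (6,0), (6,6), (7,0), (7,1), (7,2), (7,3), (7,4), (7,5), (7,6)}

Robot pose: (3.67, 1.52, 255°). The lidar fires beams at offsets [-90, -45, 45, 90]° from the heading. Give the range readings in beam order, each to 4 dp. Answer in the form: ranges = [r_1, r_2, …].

beam 1: φ=-90°, α=165°
  cosα=-0.9659 sinα=0.2588 | (3,1) | tMaxX 0.6936 tMaxY 1.8546 | tΔX 1.0353 tΔY 3.8637
    t=0.6936 [x] (2,1)
    t=1.7289 [x] (1,1)
    t=1.8546 [y] (1,2)
    t=2.7642 [x] (0,2) — stop
  → r_1 = 2.7642
beam 2: φ=-45°, α=210°
  cosα=-0.8660 sinα=-0.5000 | (3,1) | tMaxX 0.7736 tMaxY 1.0400 | tΔX 1.1547 tΔY 2.0000
    t=0.7736 [x] (2,1)
    t=1.0400 [y] (2,0) — stop
  → r_2 = 1.0400
beam 3: φ=45°, α=300°
  cosα=0.5000 sinα=-0.8660 | (3,1) | tMaxX 0.6600 tMaxY 0.6004 | tΔX 2.0000 tΔY 1.1547
    t=0.6004 [y] (3,0) — stop
  → r_3 = 0.6004
beam 4: φ=90°, α=345°
  cosα=0.9659 sinα=-0.2588 | (3,1) | tMaxX 0.3416 tMaxY 2.0091 | tΔX 1.0353 tΔY 3.8637
    t=0.3416 [x] (4,1)
    t=1.3769 [x] (5,1)
    t=2.0091 [y] (5,0) — stop
  → r_4 = 2.0091

ranges = [2.7642, 1.0400, 0.6004, 2.0091]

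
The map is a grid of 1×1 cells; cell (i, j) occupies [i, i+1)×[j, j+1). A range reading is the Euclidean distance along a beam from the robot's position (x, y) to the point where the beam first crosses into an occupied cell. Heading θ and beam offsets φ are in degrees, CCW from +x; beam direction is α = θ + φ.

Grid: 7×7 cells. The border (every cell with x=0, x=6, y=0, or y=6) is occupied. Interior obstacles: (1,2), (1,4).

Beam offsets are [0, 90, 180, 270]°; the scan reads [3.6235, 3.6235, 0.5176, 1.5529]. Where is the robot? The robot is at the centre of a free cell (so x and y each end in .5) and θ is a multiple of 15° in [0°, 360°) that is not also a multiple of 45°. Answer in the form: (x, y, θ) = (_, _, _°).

The pose lattice has 23·16 = 368 candidates. Test each by forward raycasting.
  (3.5, 2.5, 105°): beam 2 = 1.5529 ≠ 3.6235 ✗
  (3.5, 5.5, 300°): beam 1 = 5.0000 ≠ 3.6235 ✗
  (2.5, 1.5, 15°): beam 2 = 2.5882 ≠ 3.6235 ✗
  (5.5, 1.5, 30°): beam 1 = 0.5774 ≠ 3.6235 ✗
  (3.5, 3.5, 330°): beam 1 = 2.8868 ≠ 3.6235 ✗
  …
  (2.5, 2.5, 345°): r_1=3.6235, r_2=3.6235, r_3=0.5176, r_4=1.5529 — all match ✓
No second candidate reproduces the full scan.

(x, y, θ) = (2.5, 2.5, 345°)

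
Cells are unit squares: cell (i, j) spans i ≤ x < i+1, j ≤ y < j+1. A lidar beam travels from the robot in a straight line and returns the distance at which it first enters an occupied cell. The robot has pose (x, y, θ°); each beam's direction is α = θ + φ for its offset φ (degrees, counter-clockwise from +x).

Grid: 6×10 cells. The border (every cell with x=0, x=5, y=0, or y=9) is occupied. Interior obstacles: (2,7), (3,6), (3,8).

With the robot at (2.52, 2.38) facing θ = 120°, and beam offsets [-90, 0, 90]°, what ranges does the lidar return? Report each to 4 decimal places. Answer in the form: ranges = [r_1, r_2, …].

beam 1: φ=-90°, α=30°
  d=(0.8660,0.5000)  start (2,2)  tX=0.5543 tY=1.2400  stride 1/|dx|=1.1547 1/|dy|=2.0000
    cross x-line → (3,2), t=0.5543
    cross y-line → (3,3), t=1.2400
    cross x-line → (4,3), t=1.7090
    cross x-line → (5,3), t=2.8637 (wall)
  → r_1 = 2.8637
beam 2: φ=0°, α=120°
  d=(-0.5000,0.8660)  start (2,2)  tX=1.0400 tY=0.7159  stride 1/|dx|=2.0000 1/|dy|=1.1547
    cross y-line → (2,3), t=0.7159
    cross x-line → (1,3), t=1.0400
    cross y-line → (1,4), t=1.8706
    cross y-line → (1,5), t=3.0253
    cross x-line → (0,5), t=3.0400 (wall)
  → r_2 = 3.0400
beam 3: φ=90°, α=210°
  d=(-0.8660,-0.5000)  start (2,2)  tX=0.6004 tY=0.7600  stride 1/|dx|=1.1547 1/|dy|=2.0000
    cross x-line → (1,2), t=0.6004
    cross y-line → (1,1), t=0.7600
    cross x-line → (0,1), t=1.7551 (wall)
  → r_3 = 1.7551

ranges = [2.8637, 3.0400, 1.7551]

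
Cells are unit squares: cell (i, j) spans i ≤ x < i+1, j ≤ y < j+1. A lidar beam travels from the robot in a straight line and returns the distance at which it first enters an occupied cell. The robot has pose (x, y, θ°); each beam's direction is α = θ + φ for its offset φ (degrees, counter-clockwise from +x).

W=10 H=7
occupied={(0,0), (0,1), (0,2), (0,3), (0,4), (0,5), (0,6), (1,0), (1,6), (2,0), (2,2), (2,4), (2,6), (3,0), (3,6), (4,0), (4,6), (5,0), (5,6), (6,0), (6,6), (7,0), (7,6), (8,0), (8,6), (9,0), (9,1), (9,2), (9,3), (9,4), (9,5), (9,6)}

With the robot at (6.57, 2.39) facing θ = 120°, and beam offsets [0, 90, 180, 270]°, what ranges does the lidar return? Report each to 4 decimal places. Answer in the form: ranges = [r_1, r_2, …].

beam 1: φ=0°, α=120°
  cosα=-0.5000 sinα=0.8660 | (6,2) | tMaxX 1.1400 tMaxY 0.7044 | tΔX 2.0000 tΔY 1.1547
    t=0.7044 [y] (6,3)
    t=1.1400 [x] (5,3)
    t=1.8591 [y] (5,4)
    t=3.0138 [y] (5,5)
    t=3.1400 [x] (4,5)
    t=4.1685 [y] (4,6) — stop
  → r_1 = 4.1685
beam 2: φ=90°, α=210°
  cosα=-0.8660 sinα=-0.5000 | (6,2) | tMaxX 0.6582 tMaxY 0.7800 | tΔX 1.1547 tΔY 2.0000
    t=0.6582 [x] (5,2)
    t=0.7800 [y] (5,1)
    t=1.8129 [x] (4,1)
    t=2.7800 [y] (4,0) — stop
  → r_2 = 2.7800
beam 3: φ=180°, α=300°
  cosα=0.5000 sinα=-0.8660 | (6,2) | tMaxX 0.8600 tMaxY 0.4503 | tΔX 2.0000 tΔY 1.1547
    t=0.4503 [y] (6,1)
    t=0.8600 [x] (7,1)
    t=1.6050 [y] (7,0) — stop
  → r_3 = 1.6050
beam 4: φ=270°, α=30°
  cosα=0.8660 sinα=0.5000 | (6,2) | tMaxX 0.4965 tMaxY 1.2200 | tΔX 1.1547 tΔY 2.0000
    t=0.4965 [x] (7,2)
    t=1.2200 [y] (7,3)
    t=1.6512 [x] (8,3)
    t=2.8059 [x] (9,3) — stop
  → r_4 = 2.8059

ranges = [4.1685, 2.7800, 1.6050, 2.8059]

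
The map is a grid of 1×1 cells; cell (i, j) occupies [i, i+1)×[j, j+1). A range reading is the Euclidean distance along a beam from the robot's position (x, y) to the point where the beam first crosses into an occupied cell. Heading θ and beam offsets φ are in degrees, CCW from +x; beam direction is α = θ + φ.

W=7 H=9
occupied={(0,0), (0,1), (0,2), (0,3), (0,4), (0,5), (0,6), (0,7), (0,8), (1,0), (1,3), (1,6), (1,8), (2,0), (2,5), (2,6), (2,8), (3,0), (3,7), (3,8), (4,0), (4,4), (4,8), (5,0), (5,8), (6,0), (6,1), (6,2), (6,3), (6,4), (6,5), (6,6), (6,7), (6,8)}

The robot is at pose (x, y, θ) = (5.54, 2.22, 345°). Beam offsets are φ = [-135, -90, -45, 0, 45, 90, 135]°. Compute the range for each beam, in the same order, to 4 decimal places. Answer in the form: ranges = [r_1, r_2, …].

beam 1: φ=-135°, α=210°
  d=(-0.8660,-0.5000)  start (5,2)  tX=0.6235 tY=0.4400  stride 1/|dx|=1.1547 1/|dy|=2.0000
    cross y-line → (5,1), t=0.4400
    cross x-line → (4,1), t=0.6235
    cross x-line → (3,1), t=1.7782
    cross y-line → (3,0), t=2.4400 (wall)
  → r_1 = 2.4400
beam 2: φ=-90°, α=255°
  d=(-0.2588,-0.9659)  start (5,2)  tX=2.0864 tY=0.2278  stride 1/|dx|=3.8637 1/|dy|=1.0353
    cross y-line → (5,1), t=0.2278
    cross y-line → (5,0), t=1.2630 (wall)
  → r_2 = 1.2630
beam 3: φ=-45°, α=300°
  d=(0.5000,-0.8660)  start (5,2)  tX=0.9200 tY=0.2540  stride 1/|dx|=2.0000 1/|dy|=1.1547
    cross y-line → (5,1), t=0.2540
    cross x-line → (6,1), t=0.9200 (wall)
  → r_3 = 0.9200
beam 4: φ=0°, α=345°
  d=(0.9659,-0.2588)  start (5,2)  tX=0.4762 tY=0.8500  stride 1/|dx|=1.0353 1/|dy|=3.8637
    cross x-line → (6,2), t=0.4762 (wall)
  → r_4 = 0.4762
beam 5: φ=45°, α=30°
  d=(0.8660,0.5000)  start (5,2)  tX=0.5312 tY=1.5600  stride 1/|dx|=1.1547 1/|dy|=2.0000
    cross x-line → (6,2), t=0.5312 (wall)
  → r_5 = 0.5312
beam 6: φ=90°, α=75°
  d=(0.2588,0.9659)  start (5,2)  tX=1.7773 tY=0.8075  stride 1/|dx|=3.8637 1/|dy|=1.0353
    cross y-line → (5,3), t=0.8075
    cross x-line → (6,3), t=1.7773 (wall)
  → r_6 = 1.7773
beam 7: φ=135°, α=120°
  d=(-0.5000,0.8660)  start (5,2)  tX=1.0800 tY=0.9007  stride 1/|dx|=2.0000 1/|dy|=1.1547
    cross y-line → (5,3), t=0.9007
    cross x-line → (4,3), t=1.0800
    cross y-line → (4,4), t=2.0554 (wall)
  → r_7 = 2.0554

ranges = [2.4400, 1.2630, 0.9200, 0.4762, 0.5312, 1.7773, 2.0554]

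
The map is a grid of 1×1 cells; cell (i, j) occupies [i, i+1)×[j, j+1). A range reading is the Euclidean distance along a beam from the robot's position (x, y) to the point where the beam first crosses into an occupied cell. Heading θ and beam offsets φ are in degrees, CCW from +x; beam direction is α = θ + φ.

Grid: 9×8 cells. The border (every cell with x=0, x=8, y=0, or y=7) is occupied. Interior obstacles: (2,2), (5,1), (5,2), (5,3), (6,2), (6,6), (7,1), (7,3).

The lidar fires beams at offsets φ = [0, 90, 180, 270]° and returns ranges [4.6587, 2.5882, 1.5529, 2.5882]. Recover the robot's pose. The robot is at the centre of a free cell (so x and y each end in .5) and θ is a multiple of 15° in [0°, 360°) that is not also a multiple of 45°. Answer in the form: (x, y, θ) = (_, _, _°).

Enumerate (i+0.5, j+0.5, θ) over the 34 free cells and 16 admissible headings. For each, cast all 4 beams and compare to the given ranges.
  (3.5, 3.5, 285°): beam 1 = 2.5882 ≠ 4.6587 ✗
  (6.5, 5.5, 240°): beam 1 = 1.7321 ≠ 4.6587 ✗
  (7.5, 5.5, 120°): beam 1 = 1.0000 ≠ 4.6587 ✗
  (1.5, 5.5, 30°): beam 1 = 3.0000 ≠ 4.6587 ✗
  (1.5, 1.5, 285°): beam 1 = 0.5176 ≠ 4.6587 ✗
  …
  (3.5, 5.5, 285°): r_1=4.6587, r_2=2.5882, r_3=1.5529, r_4=2.5882 — all match ✓
Unique over the lattice → pose = (3.5, 5.5, 285°).

(x, y, θ) = (3.5, 5.5, 285°)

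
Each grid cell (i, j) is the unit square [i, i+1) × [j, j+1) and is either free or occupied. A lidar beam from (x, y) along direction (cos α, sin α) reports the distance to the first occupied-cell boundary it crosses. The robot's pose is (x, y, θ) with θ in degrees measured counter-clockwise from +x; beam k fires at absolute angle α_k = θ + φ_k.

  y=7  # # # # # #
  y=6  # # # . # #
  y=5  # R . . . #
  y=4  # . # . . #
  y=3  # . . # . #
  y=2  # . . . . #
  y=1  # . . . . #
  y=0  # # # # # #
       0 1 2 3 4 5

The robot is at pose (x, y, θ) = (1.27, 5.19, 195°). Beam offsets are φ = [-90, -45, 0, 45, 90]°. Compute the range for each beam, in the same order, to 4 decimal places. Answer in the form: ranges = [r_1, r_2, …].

beam 1: φ=-90°, α=105°
  d=(-0.2588,0.9659)  start (1,5)  tX=1.0432 tY=0.8386  stride 1/|dx|=3.8637 1/|dy|=1.0353
    cross y-line → (1,6), t=0.8386 (wall)
  → r_1 = 0.8386
beam 2: φ=-45°, α=150°
  d=(-0.8660,0.5000)  start (1,5)  tX=0.3118 tY=1.6200  stride 1/|dx|=1.1547 1/|dy|=2.0000
    cross x-line → (0,5), t=0.3118 (wall)
  → r_2 = 0.3118
beam 3: φ=0°, α=195°
  d=(-0.9659,-0.2588)  start (1,5)  tX=0.2795 tY=0.7341  stride 1/|dx|=1.0353 1/|dy|=3.8637
    cross x-line → (0,5), t=0.2795 (wall)
  → r_3 = 0.2795
beam 4: φ=45°, α=240°
  d=(-0.5000,-0.8660)  start (1,5)  tX=0.5400 tY=0.2194  stride 1/|dx|=2.0000 1/|dy|=1.1547
    cross y-line → (1,4), t=0.2194
    cross x-line → (0,4), t=0.5400 (wall)
  → r_4 = 0.5400
beam 5: φ=90°, α=285°
  d=(0.2588,-0.9659)  start (1,5)  tX=2.8205 tY=0.1967  stride 1/|dx|=3.8637 1/|dy|=1.0353
    cross y-line → (1,4), t=0.1967
    cross y-line → (1,3), t=1.2320
    cross y-line → (1,2), t=2.2673
    cross x-line → (2,2), t=2.8205
    cross y-line → (2,1), t=3.3025
    cross y-line → (2,0), t=4.3378 (wall)
  → r_5 = 4.3378

ranges = [0.8386, 0.3118, 0.2795, 0.5400, 4.3378]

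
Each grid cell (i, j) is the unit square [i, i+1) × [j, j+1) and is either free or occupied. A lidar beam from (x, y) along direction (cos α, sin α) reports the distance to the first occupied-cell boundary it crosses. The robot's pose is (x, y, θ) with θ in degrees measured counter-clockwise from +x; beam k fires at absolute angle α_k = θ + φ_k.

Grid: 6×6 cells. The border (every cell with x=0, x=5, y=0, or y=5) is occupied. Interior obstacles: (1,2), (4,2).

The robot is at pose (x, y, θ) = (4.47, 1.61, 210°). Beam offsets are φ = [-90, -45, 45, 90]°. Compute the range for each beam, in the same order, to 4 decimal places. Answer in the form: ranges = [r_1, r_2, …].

beam 1: φ=-90°, α=120°
  direction (-0.5000, 0.8660); cell (4,1); t to first gridline: x 0.9400, y 0.4503 (then +2.0000 / +1.1547)
    (4,2) via y @ 0.4503  # hit
  → r_1 = 0.4503
beam 2: φ=-45°, α=165°
  direction (-0.9659, 0.2588); cell (4,1); t to first gridline: x 0.4866, y 1.5068 (then +1.0353 / +3.8637)
    (3,1) via x @ 0.4866
    (3,2) via y @ 1.5068
    (2,2) via x @ 1.5219
    (1,2) via x @ 2.5571  # hit
  → r_2 = 2.5571
beam 3: φ=45°, α=255°
  direction (-0.2588, -0.9659); cell (4,1); t to first gridline: x 1.8159, y 0.6315 (then +3.8637 / +1.0353)
    (4,0) via y @ 0.6315  # hit
  → r_3 = 0.6315
beam 4: φ=90°, α=300°
  direction (0.5000, -0.8660); cell (4,1); t to first gridline: x 1.0600, y 0.7044 (then +2.0000 / +1.1547)
    (4,0) via y @ 0.7044  # hit
  → r_4 = 0.7044

ranges = [0.4503, 2.5571, 0.6315, 0.7044]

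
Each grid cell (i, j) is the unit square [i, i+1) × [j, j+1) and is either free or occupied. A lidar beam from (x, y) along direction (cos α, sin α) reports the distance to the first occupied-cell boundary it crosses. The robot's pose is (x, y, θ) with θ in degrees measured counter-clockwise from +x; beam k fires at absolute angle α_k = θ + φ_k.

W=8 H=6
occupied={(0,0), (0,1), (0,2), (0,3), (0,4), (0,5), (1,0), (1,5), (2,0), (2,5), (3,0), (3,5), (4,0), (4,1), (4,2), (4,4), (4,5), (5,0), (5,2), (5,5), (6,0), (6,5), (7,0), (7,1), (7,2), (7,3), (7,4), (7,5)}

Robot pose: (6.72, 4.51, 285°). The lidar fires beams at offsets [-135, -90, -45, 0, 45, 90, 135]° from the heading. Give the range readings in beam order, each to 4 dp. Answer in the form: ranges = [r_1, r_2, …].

beam 1: φ=-135°, α=150°
  dir = (cos 150°, sin 150°) = (-0.8660, 0.5000); from cell (6,4)
  next x-line at t=0.8314, next y-line at t=0.9800; Δt_x=1.1547, Δt_y=2.0000
    x: enter (5,4) at t=0.8314
    y: enter (5,5) at t=0.9800 ← occupied
  → r_1 = 0.9800
beam 2: φ=-90°, α=195°
  dir = (cos 195°, sin 195°) = (-0.9659, -0.2588); from cell (6,4)
  next x-line at t=0.7454, next y-line at t=1.9705; Δt_x=1.0353, Δt_y=3.8637
    x: enter (5,4) at t=0.7454
    x: enter (4,4) at t=1.7807 ← occupied
  → r_2 = 1.7807
beam 3: φ=-45°, α=240°
  dir = (cos 240°, sin 240°) = (-0.5000, -0.8660); from cell (6,4)
  next x-line at t=1.4400, next y-line at t=0.5889; Δt_x=2.0000, Δt_y=1.1547
    y: enter (6,3) at t=0.5889
    x: enter (5,3) at t=1.4400
    y: enter (5,2) at t=1.7436 ← occupied
  → r_3 = 1.7436
beam 4: φ=0°, α=285°
  dir = (cos 285°, sin 285°) = (0.2588, -0.9659); from cell (6,4)
  next x-line at t=1.0818, next y-line at t=0.5280; Δt_x=3.8637, Δt_y=1.0353
    y: enter (6,3) at t=0.5280
    x: enter (7,3) at t=1.0818 ← occupied
  → r_4 = 1.0818
beam 5: φ=45°, α=330°
  dir = (cos 330°, sin 330°) = (0.8660, -0.5000); from cell (6,4)
  next x-line at t=0.3233, next y-line at t=1.0200; Δt_x=1.1547, Δt_y=2.0000
    x: enter (7,4) at t=0.3233 ← occupied
  → r_5 = 0.3233
beam 6: φ=90°, α=15°
  dir = (cos 15°, sin 15°) = (0.9659, 0.2588); from cell (6,4)
  next x-line at t=0.2899, next y-line at t=1.8932; Δt_x=1.0353, Δt_y=3.8637
    x: enter (7,4) at t=0.2899 ← occupied
  → r_6 = 0.2899
beam 7: φ=135°, α=60°
  dir = (cos 60°, sin 60°) = (0.5000, 0.8660); from cell (6,4)
  next x-line at t=0.5600, next y-line at t=0.5658; Δt_x=2.0000, Δt_y=1.1547
    x: enter (7,4) at t=0.5600 ← occupied
  → r_7 = 0.5600

ranges = [0.9800, 1.7807, 1.7436, 1.0818, 0.3233, 0.2899, 0.5600]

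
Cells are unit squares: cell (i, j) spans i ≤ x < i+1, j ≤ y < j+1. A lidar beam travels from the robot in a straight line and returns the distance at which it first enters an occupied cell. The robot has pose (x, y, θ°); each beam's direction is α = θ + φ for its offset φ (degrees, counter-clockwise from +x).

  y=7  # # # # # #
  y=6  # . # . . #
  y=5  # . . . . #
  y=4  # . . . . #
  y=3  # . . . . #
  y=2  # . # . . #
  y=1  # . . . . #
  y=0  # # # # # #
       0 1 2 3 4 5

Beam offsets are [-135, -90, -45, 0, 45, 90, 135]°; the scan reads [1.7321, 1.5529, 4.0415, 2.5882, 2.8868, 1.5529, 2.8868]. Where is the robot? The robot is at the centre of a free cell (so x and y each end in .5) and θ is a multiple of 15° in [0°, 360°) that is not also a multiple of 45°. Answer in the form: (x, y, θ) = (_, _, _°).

(x, y, θ) = (2.5, 4.5, 345°)

The pose lattice has 22·16 = 352 candidates. Test each by forward raycasting.
  (1.5, 1.5, 75°): beam 1 = 0.5774 ≠ 1.7321 ✗
  (1.5, 4.5, 105°): beam 1 = 4.0415 ≠ 1.7321 ✗
  (1.5, 6.5, 195°): beam 1 = 0.5774 ≠ 1.7321 ✗
  …
  (2.5, 4.5, 345°): r_1=1.7321, r_2=1.5529, r_3=4.0415, r_4=2.5882, r_5=2.8868, r_6=1.5529, r_7=2.8868 — all match ✓
Only this pose fits every beam.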